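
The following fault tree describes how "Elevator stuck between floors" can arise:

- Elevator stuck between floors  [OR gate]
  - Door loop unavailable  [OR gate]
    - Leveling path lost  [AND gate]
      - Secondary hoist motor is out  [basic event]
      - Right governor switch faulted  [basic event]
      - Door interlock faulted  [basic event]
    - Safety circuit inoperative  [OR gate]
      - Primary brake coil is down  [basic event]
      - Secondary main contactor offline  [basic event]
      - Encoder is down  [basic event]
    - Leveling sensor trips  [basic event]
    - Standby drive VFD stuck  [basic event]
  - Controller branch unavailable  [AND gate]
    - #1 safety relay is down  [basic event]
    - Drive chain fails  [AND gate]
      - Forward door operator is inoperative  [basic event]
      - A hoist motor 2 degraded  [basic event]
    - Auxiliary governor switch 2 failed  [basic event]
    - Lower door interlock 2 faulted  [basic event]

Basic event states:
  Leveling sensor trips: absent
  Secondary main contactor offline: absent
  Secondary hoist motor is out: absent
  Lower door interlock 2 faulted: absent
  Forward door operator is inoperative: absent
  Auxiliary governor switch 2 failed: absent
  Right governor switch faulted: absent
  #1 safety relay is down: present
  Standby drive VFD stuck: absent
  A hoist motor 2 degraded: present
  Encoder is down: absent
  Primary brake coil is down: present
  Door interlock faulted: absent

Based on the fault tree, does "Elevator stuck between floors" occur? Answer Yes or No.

Leveling path lost [AND]: Secondary hoist motor is out=not, Right governor switch faulted=not, Door interlock faulted=not → not all inputs occur → does not occur.
Safety circuit inoperative [OR]: Primary brake coil is down=occurs, Secondary main contactor offline=not, Encoder is down=not → at least one input occurs → occurs.
Door loop unavailable [OR]: Leveling path lost=not, Safety circuit inoperative=occurs, Leveling sensor trips=not, Standby drive VFD stuck=not → at least one input occurs → occurs.
Drive chain fails [AND]: Forward door operator is inoperative=not, A hoist motor 2 degraded=occurs → not all inputs occur → does not occur.
Controller branch unavailable [AND]: #1 safety relay is down=occurs, Drive chain fails=not, Auxiliary governor switch 2 failed=not, Lower door interlock 2 faulted=not → not all inputs occur → does not occur.
Elevator stuck between floors [OR]: Door loop unavailable=occurs, Controller branch unavailable=not → at least one input occurs → occurs.

Yes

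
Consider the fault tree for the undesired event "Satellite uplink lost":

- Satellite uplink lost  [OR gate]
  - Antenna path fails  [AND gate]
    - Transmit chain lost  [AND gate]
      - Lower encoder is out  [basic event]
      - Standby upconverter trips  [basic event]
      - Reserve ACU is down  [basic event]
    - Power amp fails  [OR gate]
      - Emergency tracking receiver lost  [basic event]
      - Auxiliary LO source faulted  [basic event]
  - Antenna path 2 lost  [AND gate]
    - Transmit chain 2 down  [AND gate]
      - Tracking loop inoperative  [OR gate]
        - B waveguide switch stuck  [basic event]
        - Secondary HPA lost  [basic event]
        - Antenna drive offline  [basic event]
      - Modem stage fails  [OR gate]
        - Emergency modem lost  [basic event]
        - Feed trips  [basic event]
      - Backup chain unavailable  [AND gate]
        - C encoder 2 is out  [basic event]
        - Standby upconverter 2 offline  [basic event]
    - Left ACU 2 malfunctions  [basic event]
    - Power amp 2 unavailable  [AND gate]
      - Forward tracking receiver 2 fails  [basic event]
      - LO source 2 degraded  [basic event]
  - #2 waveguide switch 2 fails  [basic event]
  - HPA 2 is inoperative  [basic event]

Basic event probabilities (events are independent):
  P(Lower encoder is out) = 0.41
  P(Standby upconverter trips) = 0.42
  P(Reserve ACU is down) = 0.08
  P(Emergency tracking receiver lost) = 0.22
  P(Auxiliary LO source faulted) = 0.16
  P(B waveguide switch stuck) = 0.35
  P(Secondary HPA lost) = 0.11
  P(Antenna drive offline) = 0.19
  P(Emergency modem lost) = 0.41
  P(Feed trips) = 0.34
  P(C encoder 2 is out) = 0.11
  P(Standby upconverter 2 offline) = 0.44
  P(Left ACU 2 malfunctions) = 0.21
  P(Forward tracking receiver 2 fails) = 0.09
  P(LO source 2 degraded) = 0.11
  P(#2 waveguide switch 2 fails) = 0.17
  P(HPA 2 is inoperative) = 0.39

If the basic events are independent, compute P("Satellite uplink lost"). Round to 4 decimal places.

P(Transmit chain lost) [AND] = 0.41 × 0.42 × 0.08 = 0.013776
P(Power amp fails) [OR] = 1 − (1−0.22) × (1−0.16) = 0.344800
P(Antenna path fails) [AND] = 0.013776 × 0.344800 = 0.004750
P(Tracking loop inoperative) [OR] = 1 − (1−0.35) × (1−0.11) × (1−0.19) = 0.531415
P(Modem stage fails) [OR] = 1 − (1−0.41) × (1−0.34) = 0.610600
P(Backup chain unavailable) [AND] = 0.11 × 0.44 = 0.048400
P(Transmit chain 2 down) [AND] = 0.531415 × 0.610600 × 0.048400 = 0.015705
P(Power amp 2 unavailable) [AND] = 0.09 × 0.11 = 0.009900
P(Antenna path 2 lost) [AND] = 0.015705 × 0.21 × 0.009900 = 0.000033
P(Satellite uplink lost) [OR] = 1 − (1−0.004750) × (1−0.000033) × (1−0.17) × (1−0.39) = 0.496122
Rounded to 4 decimal places: P(Satellite uplink lost) ≈ 0.4961.

0.4961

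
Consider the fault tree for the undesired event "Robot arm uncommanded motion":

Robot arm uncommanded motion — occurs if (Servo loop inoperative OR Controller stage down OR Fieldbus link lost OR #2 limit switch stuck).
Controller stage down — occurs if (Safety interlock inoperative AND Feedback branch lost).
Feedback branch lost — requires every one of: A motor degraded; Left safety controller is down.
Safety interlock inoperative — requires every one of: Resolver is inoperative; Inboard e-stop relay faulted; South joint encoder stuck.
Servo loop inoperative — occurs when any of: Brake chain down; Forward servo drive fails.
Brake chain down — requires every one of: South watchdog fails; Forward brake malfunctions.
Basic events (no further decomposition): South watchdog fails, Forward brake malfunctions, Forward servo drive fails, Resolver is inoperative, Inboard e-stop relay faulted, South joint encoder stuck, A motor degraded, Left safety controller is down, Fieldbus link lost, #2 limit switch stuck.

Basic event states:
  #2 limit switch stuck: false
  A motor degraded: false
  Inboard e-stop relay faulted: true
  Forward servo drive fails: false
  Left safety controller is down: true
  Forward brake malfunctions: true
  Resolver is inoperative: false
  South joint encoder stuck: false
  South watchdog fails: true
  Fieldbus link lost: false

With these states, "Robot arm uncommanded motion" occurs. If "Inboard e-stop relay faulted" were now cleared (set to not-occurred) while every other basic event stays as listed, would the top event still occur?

Yes

Counterfactual: set "Inboard e-stop relay faulted" to not occurred.
Brake chain down [AND]: South watchdog fails=occurs, Forward brake malfunctions=occurs → all inputs occur → occurs.
Servo loop inoperative [OR]: Brake chain down=occurs, Forward servo drive fails=not → at least one input occurs → occurs.
Safety interlock inoperative [AND]: Resolver is inoperative=not, Inboard e-stop relay faulted=not, South joint encoder stuck=not → not all inputs occur → does not occur.
Feedback branch lost [AND]: A motor degraded=not, Left safety controller is down=occurs → not all inputs occur → does not occur.
Controller stage down [AND]: Safety interlock inoperative=not, Feedback branch lost=not → not all inputs occur → does not occur.
Robot arm uncommanded motion [OR]: Servo loop inoperative=occurs, Controller stage down=not, Fieldbus link lost=not, #2 limit switch stuck=not → at least one input occurs → occurs.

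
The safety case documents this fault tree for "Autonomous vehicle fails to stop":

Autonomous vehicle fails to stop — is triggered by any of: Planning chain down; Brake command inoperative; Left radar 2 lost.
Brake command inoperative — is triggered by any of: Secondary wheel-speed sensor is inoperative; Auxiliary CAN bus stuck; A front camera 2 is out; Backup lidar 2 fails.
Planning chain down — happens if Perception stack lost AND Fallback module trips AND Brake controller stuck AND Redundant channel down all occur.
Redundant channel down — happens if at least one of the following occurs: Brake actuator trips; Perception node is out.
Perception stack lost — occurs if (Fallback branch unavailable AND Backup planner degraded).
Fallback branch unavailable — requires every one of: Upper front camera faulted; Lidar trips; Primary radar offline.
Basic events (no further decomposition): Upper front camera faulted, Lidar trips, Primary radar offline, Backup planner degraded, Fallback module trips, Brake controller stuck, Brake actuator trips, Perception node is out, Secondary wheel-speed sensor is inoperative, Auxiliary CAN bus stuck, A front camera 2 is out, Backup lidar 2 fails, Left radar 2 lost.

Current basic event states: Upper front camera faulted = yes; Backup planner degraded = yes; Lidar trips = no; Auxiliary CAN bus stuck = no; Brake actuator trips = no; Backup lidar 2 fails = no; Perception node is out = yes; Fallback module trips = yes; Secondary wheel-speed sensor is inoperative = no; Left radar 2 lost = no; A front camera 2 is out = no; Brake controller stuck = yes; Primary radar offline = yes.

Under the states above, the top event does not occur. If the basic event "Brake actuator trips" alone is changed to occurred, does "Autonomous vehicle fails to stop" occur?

No

Counterfactual: set "Brake actuator trips" to occurred.
Fallback branch unavailable [AND]: Upper front camera faulted=occurs, Lidar trips=not, Primary radar offline=occurs → not all inputs occur → does not occur.
Perception stack lost [AND]: Fallback branch unavailable=not, Backup planner degraded=occurs → not all inputs occur → does not occur.
Redundant channel down [OR]: Brake actuator trips=occurs, Perception node is out=occurs → at least one input occurs → occurs.
Planning chain down [AND]: Perception stack lost=not, Fallback module trips=occurs, Brake controller stuck=occurs, Redundant channel down=occurs → not all inputs occur → does not occur.
Brake command inoperative [OR]: Secondary wheel-speed sensor is inoperative=not, Auxiliary CAN bus stuck=not, A front camera 2 is out=not, Backup lidar 2 fails=not → no input occurs → does not occur.
Autonomous vehicle fails to stop [OR]: Planning chain down=not, Brake command inoperative=not, Left radar 2 lost=not → no input occurs → does not occur.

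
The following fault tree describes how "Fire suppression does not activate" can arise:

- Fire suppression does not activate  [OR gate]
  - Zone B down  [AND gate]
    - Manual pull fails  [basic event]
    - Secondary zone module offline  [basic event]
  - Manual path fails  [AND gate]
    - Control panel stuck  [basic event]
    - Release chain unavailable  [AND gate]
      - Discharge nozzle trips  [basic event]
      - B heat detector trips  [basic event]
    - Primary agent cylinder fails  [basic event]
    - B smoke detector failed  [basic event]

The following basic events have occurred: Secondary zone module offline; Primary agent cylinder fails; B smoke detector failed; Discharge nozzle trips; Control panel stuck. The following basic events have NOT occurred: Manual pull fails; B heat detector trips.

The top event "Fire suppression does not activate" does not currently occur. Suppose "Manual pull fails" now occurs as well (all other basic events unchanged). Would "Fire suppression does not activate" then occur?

Yes

Counterfactual: set "Manual pull fails" to occurred.
Zone B down [AND]: Manual pull fails=occurs, Secondary zone module offline=occurs → all inputs occur → occurs.
Release chain unavailable [AND]: Discharge nozzle trips=occurs, B heat detector trips=not → not all inputs occur → does not occur.
Manual path fails [AND]: Control panel stuck=occurs, Release chain unavailable=not, Primary agent cylinder fails=occurs, B smoke detector failed=occurs → not all inputs occur → does not occur.
Fire suppression does not activate [OR]: Zone B down=occurs, Manual path fails=not → at least one input occurs → occurs.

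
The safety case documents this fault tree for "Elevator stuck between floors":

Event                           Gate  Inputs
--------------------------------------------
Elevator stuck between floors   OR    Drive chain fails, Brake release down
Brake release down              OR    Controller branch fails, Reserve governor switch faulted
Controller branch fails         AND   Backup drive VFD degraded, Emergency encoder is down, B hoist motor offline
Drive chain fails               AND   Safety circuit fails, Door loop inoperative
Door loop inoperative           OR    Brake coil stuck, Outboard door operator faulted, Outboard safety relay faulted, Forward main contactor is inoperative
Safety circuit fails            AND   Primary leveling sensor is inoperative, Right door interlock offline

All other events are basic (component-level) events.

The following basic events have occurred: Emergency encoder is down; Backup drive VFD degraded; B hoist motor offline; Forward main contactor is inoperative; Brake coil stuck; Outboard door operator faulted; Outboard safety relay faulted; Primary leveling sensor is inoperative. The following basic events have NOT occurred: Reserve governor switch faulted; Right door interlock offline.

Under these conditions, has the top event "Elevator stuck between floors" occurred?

Yes

Safety circuit fails [AND]: Primary leveling sensor is inoperative=occurs, Right door interlock offline=not → not all inputs occur → does not occur.
Door loop inoperative [OR]: Brake coil stuck=occurs, Outboard door operator faulted=occurs, Outboard safety relay faulted=occurs, Forward main contactor is inoperative=occurs → at least one input occurs → occurs.
Drive chain fails [AND]: Safety circuit fails=not, Door loop inoperative=occurs → not all inputs occur → does not occur.
Controller branch fails [AND]: Backup drive VFD degraded=occurs, Emergency encoder is down=occurs, B hoist motor offline=occurs → all inputs occur → occurs.
Brake release down [OR]: Controller branch fails=occurs, Reserve governor switch faulted=not → at least one input occurs → occurs.
Elevator stuck between floors [OR]: Drive chain fails=not, Brake release down=occurs → at least one input occurs → occurs.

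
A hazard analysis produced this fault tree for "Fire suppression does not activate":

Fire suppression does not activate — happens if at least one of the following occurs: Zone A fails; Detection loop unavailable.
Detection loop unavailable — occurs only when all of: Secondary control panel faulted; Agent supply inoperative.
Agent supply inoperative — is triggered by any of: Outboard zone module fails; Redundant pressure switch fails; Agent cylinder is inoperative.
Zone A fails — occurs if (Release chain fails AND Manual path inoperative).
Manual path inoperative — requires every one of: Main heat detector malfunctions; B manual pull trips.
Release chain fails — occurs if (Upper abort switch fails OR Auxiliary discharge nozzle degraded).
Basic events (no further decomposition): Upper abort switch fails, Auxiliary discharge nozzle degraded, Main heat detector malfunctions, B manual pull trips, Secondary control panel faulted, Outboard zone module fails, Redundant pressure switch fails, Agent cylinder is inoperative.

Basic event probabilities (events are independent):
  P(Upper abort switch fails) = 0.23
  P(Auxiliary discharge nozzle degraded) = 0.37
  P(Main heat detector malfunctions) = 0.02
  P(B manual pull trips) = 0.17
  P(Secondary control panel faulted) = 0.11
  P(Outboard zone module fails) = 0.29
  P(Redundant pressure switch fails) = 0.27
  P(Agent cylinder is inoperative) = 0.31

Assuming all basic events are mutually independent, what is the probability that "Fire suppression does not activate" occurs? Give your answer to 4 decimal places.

P(Release chain fails) [OR] = 1 − (1−0.23) × (1−0.37) = 0.514900
P(Manual path inoperative) [AND] = 0.02 × 0.17 = 0.003400
P(Zone A fails) [AND] = 0.514900 × 0.003400 = 0.001751
P(Agent supply inoperative) [OR] = 1 − (1−0.29) × (1−0.27) × (1−0.31) = 0.642373
P(Detection loop unavailable) [AND] = 0.11 × 0.642373 = 0.070661
P(Fire suppression does not activate) [OR] = 1 − (1−0.001751) × (1−0.070661) = 0.072288
Rounded to 4 decimal places: P(Fire suppression does not activate) ≈ 0.0723.

0.0723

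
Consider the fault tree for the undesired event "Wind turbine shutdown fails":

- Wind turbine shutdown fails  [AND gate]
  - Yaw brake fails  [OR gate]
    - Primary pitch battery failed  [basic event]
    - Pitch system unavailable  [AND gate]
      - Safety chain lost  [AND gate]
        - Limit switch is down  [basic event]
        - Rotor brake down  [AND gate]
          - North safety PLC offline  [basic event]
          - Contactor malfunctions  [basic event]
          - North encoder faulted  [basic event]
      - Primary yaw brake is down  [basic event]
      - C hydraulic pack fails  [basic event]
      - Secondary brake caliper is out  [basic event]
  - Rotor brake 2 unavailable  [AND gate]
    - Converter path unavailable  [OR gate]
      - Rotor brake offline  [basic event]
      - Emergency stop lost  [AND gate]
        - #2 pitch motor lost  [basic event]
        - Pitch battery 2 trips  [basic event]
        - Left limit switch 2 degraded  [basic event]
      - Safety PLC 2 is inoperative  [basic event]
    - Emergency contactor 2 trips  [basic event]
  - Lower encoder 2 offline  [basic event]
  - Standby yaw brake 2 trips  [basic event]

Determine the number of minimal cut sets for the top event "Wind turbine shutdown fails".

6

Rotor brake down [AND]: one cut set from each child combined → 1 × 1 × 1 = 1 cut set(s).
Safety chain lost [AND]: one cut set from each child combined → 1 × 1 = 1 cut set(s).
Pitch system unavailable [AND]: one cut set from each child combined → 1 × 1 × 1 × 1 = 1 cut set(s).
Yaw brake fails [OR]: union of children's cut sets → 2 cut set(s).
Emergency stop lost [AND]: one cut set from each child combined → 1 × 1 × 1 = 1 cut set(s).
Converter path unavailable [OR]: union of children's cut sets → 3 cut set(s).
Rotor brake 2 unavailable [AND]: one cut set from each child combined → 3 × 1 = 3 cut set(s).
Wind turbine shutdown fails [AND]: one cut set from each child combined → 2 × 3 × 1 × 1 = 6 cut set(s).
Minimal cut sets: {Emergency contactor 2 trips, Lower encoder 2 offline, Primary pitch battery failed, Rotor brake offline, Standby yaw brake 2 trips}; {#2 pitch motor lost, Emergency contactor 2 trips, Left limit switch 2 degraded, Lower encoder 2 offline, Pitch battery 2 trips, Primary pitch battery failed, Standby yaw brake 2 trips}; {Emergency contactor 2 trips, Lower encoder 2 offline, Primary pitch battery failed, Safety PLC 2 is inoperative, Standby yaw brake 2 trips}; {C hydraulic pack fails, Contactor malfunctions, Emergency contactor 2 trips, Limit switch is down, Lower encoder 2 offline, North encoder faulted, North safety PLC offline, Primary yaw brake is down, Rotor brake offline, Secondary brake caliper is out, Standby yaw brake 2 trips}; {#2 pitch motor lost, C hydraulic pack fails, Contactor malfunctions, Emergency contactor 2 trips, Left limit switch 2 degraded, Limit switch is down, Lower encoder 2 offline, North encoder faulted, North safety PLC offline, Pitch battery 2 trips, Primary yaw brake is down, Secondary brake caliper is out, Standby yaw brake 2 trips}; {C hydraulic pack fails, Contactor malfunctions, Emergency contactor 2 trips, Limit switch is down, Lower encoder 2 offline, North encoder faulted, North safety PLC offline, Primary yaw brake is down, Safety PLC 2 is inoperative, Secondary brake caliper is out, Standby yaw brake 2 trips}.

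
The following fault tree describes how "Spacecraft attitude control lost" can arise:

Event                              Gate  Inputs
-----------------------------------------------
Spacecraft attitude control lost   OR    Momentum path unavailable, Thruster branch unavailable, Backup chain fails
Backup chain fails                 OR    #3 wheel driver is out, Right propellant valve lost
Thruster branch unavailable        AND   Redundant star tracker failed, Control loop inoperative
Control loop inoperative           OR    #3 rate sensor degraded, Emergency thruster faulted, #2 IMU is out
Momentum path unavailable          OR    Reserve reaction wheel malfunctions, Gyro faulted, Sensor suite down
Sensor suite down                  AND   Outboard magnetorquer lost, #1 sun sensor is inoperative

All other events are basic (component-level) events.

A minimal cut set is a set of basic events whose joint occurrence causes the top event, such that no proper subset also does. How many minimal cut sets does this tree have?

Sensor suite down [AND]: one cut set from each child combined → 1 × 1 = 1 cut set(s).
Momentum path unavailable [OR]: union of children's cut sets → 3 cut set(s).
Control loop inoperative [OR]: union of children's cut sets → 3 cut set(s).
Thruster branch unavailable [AND]: one cut set from each child combined → 1 × 3 = 3 cut set(s).
Backup chain fails [OR]: union of children's cut sets → 2 cut set(s).
Spacecraft attitude control lost [OR]: union of children's cut sets → 8 cut set(s).
Minimal cut sets: {Reserve reaction wheel malfunctions}; {Gyro faulted}; {#1 sun sensor is inoperative, Outboard magnetorquer lost}; {#3 rate sensor degraded, Redundant star tracker failed}; {Emergency thruster faulted, Redundant star tracker failed}; {#2 IMU is out, Redundant star tracker failed}; {#3 wheel driver is out}; {Right propellant valve lost}.

8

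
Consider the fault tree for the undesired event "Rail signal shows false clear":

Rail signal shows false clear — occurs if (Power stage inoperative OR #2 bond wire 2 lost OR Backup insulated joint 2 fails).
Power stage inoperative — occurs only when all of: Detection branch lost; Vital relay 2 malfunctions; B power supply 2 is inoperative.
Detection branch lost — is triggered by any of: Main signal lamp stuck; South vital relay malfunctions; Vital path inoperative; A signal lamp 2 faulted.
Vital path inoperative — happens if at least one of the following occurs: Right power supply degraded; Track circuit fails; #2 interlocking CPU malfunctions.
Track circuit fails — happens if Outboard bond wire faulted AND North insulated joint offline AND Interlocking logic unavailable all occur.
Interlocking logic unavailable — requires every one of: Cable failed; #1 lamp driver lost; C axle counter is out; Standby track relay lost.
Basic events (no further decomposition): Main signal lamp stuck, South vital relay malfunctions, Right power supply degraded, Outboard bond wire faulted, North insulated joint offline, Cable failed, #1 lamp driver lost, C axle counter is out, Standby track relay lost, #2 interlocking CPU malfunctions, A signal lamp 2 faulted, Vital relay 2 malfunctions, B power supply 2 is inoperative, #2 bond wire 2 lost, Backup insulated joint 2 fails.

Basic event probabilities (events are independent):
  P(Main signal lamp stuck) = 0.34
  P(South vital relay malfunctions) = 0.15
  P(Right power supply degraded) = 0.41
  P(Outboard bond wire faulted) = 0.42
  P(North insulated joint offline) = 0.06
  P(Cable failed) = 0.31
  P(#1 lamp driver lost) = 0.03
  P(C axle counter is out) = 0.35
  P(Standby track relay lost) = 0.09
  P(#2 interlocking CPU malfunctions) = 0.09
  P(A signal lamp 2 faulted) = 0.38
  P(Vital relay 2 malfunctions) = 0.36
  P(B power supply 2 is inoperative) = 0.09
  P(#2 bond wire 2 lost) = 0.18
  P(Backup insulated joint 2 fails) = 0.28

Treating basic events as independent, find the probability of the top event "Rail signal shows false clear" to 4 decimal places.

P(Interlocking logic unavailable) [AND] = 0.31 × 0.03 × 0.35 × 0.09 = 0.000293
P(Track circuit fails) [AND] = 0.42 × 0.06 × 0.000293 = 0.000007
P(Vital path inoperative) [OR] = 1 − (1−0.41) × (1−0.000007) × (1−0.09) = 0.463104
P(Detection branch lost) [OR] = 1 − (1−0.34) × (1−0.15) × (1−0.463104) × (1−0.38) = 0.813257
P(Power stage inoperative) [AND] = 0.813257 × 0.36 × 0.09 = 0.026350
P(Rail signal shows false clear) [OR] = 1 − (1−0.026350) × (1−0.18) × (1−0.28) = 0.425157
Rounded to 4 decimal places: P(Rail signal shows false clear) ≈ 0.4252.

0.4252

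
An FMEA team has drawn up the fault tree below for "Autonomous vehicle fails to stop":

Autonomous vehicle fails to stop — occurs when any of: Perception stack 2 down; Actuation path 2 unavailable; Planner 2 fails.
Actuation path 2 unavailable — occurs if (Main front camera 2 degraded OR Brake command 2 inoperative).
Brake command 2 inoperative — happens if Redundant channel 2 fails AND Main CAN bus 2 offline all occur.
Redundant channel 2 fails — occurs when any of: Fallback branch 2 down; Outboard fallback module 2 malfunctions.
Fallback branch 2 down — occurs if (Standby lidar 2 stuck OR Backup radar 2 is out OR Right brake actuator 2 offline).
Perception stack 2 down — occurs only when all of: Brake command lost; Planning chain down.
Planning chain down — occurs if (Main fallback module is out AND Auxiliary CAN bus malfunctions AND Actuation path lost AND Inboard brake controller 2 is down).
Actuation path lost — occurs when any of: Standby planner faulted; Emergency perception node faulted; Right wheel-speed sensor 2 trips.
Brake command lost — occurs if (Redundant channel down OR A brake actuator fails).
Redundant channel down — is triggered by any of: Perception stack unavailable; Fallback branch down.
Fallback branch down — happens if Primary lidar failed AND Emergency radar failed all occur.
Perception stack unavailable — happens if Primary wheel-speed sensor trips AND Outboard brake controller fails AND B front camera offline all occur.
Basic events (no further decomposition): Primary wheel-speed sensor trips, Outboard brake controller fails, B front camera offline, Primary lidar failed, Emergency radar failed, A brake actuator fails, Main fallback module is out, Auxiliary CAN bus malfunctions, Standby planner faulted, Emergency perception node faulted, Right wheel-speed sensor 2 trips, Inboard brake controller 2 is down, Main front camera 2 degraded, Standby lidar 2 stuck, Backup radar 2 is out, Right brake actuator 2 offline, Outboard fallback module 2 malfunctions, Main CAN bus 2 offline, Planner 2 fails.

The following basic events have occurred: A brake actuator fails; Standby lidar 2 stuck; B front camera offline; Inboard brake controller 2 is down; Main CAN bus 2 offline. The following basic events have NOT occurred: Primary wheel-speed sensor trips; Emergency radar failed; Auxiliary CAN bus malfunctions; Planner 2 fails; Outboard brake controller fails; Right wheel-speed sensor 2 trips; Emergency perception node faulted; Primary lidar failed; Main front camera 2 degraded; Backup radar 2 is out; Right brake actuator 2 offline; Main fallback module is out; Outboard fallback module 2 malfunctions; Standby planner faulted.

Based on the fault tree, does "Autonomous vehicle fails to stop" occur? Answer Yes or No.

Yes

Perception stack unavailable [AND]: Primary wheel-speed sensor trips=not, Outboard brake controller fails=not, B front camera offline=occurs → not all inputs occur → does not occur.
Fallback branch down [AND]: Primary lidar failed=not, Emergency radar failed=not → not all inputs occur → does not occur.
Redundant channel down [OR]: Perception stack unavailable=not, Fallback branch down=not → no input occurs → does not occur.
Brake command lost [OR]: Redundant channel down=not, A brake actuator fails=occurs → at least one input occurs → occurs.
Actuation path lost [OR]: Standby planner faulted=not, Emergency perception node faulted=not, Right wheel-speed sensor 2 trips=not → no input occurs → does not occur.
Planning chain down [AND]: Main fallback module is out=not, Auxiliary CAN bus malfunctions=not, Actuation path lost=not, Inboard brake controller 2 is down=occurs → not all inputs occur → does not occur.
Perception stack 2 down [AND]: Brake command lost=occurs, Planning chain down=not → not all inputs occur → does not occur.
Fallback branch 2 down [OR]: Standby lidar 2 stuck=occurs, Backup radar 2 is out=not, Right brake actuator 2 offline=not → at least one input occurs → occurs.
Redundant channel 2 fails [OR]: Fallback branch 2 down=occurs, Outboard fallback module 2 malfunctions=not → at least one input occurs → occurs.
Brake command 2 inoperative [AND]: Redundant channel 2 fails=occurs, Main CAN bus 2 offline=occurs → all inputs occur → occurs.
Actuation path 2 unavailable [OR]: Main front camera 2 degraded=not, Brake command 2 inoperative=occurs → at least one input occurs → occurs.
Autonomous vehicle fails to stop [OR]: Perception stack 2 down=not, Actuation path 2 unavailable=occurs, Planner 2 fails=not → at least one input occurs → occurs.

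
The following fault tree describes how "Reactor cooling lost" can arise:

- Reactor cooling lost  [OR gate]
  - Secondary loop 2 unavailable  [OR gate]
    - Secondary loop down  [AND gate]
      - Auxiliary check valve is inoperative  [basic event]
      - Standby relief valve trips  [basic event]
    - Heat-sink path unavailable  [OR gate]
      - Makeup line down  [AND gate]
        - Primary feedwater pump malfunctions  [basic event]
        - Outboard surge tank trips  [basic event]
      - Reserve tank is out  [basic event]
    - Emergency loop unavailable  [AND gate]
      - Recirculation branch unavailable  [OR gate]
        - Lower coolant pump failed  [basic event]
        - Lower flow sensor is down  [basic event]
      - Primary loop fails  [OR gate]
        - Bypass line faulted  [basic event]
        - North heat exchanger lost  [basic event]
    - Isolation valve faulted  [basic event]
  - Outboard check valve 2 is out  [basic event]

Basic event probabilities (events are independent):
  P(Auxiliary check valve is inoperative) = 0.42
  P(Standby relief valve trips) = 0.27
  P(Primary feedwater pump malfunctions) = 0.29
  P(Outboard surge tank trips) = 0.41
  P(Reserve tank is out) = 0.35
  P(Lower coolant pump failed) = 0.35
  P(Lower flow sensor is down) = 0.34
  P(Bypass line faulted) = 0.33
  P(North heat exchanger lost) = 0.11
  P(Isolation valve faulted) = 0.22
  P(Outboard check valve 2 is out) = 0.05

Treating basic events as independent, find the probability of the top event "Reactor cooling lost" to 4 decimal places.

0.7105

P(Secondary loop down) [AND] = 0.42 × 0.27 = 0.113400
P(Makeup line down) [AND] = 0.29 × 0.41 = 0.118900
P(Heat-sink path unavailable) [OR] = 1 − (1−0.118900) × (1−0.35) = 0.427285
P(Recirculation branch unavailable) [OR] = 1 − (1−0.35) × (1−0.34) = 0.571000
P(Primary loop fails) [OR] = 1 − (1−0.33) × (1−0.11) = 0.403700
P(Emergency loop unavailable) [AND] = 0.571000 × 0.403700 = 0.230513
P(Secondary loop 2 unavailable) [OR] = 1 − (1−0.113400) × (1−0.427285) × (1−0.230513) × (1−0.22) = 0.695237
P(Reactor cooling lost) [OR] = 1 − (1−0.695237) × (1−0.05) = 0.710475
Rounded to 4 decimal places: P(Reactor cooling lost) ≈ 0.7105.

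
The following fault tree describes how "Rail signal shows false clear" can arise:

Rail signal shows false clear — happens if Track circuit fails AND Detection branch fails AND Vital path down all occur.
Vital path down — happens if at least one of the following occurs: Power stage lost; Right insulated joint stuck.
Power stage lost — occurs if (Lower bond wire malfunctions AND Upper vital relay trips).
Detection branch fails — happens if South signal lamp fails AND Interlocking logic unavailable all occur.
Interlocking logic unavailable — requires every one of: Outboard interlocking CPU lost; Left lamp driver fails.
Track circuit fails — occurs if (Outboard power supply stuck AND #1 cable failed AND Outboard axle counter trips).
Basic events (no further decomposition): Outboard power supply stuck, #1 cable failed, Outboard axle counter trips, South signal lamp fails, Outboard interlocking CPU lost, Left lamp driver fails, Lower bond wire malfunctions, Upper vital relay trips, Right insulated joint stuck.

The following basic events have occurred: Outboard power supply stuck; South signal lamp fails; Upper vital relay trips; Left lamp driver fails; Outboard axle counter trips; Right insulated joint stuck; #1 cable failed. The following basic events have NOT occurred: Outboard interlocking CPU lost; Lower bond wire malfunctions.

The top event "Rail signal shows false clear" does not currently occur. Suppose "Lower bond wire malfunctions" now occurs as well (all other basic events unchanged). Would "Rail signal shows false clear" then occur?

Counterfactual: set "Lower bond wire malfunctions" to occurred.
Track circuit fails [AND]: Outboard power supply stuck=occurs, #1 cable failed=occurs, Outboard axle counter trips=occurs → all inputs occur → occurs.
Interlocking logic unavailable [AND]: Outboard interlocking CPU lost=not, Left lamp driver fails=occurs → not all inputs occur → does not occur.
Detection branch fails [AND]: South signal lamp fails=occurs, Interlocking logic unavailable=not → not all inputs occur → does not occur.
Power stage lost [AND]: Lower bond wire malfunctions=occurs, Upper vital relay trips=occurs → all inputs occur → occurs.
Vital path down [OR]: Power stage lost=occurs, Right insulated joint stuck=occurs → at least one input occurs → occurs.
Rail signal shows false clear [AND]: Track circuit fails=occurs, Detection branch fails=not, Vital path down=occurs → not all inputs occur → does not occur.

No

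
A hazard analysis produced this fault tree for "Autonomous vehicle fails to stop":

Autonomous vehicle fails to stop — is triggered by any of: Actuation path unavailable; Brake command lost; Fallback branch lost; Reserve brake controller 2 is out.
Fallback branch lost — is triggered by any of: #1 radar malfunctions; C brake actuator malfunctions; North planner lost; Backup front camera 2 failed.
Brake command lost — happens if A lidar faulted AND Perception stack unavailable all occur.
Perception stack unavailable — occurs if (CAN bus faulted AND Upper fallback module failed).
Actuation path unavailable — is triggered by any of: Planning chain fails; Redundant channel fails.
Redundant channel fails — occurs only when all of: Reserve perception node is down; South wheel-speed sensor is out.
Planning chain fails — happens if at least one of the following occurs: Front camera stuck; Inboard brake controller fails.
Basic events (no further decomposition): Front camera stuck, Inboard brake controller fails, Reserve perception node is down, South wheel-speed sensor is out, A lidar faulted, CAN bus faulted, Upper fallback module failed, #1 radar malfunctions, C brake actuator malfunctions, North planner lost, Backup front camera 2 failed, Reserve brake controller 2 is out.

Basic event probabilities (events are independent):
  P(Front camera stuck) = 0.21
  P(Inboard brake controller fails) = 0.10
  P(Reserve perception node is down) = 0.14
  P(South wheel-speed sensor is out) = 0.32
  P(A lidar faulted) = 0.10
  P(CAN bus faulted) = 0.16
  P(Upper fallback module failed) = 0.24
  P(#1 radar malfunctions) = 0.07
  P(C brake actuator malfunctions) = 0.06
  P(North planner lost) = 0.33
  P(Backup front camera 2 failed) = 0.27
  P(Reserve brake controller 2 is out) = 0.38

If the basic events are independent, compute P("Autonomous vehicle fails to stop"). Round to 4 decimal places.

P(Planning chain fails) [OR] = 1 − (1−0.21) × (1−0.10) = 0.289000
P(Redundant channel fails) [AND] = 0.14 × 0.32 = 0.044800
P(Actuation path unavailable) [OR] = 1 − (1−0.289000) × (1−0.044800) = 0.320853
P(Perception stack unavailable) [AND] = 0.16 × 0.24 = 0.038400
P(Brake command lost) [AND] = 0.10 × 0.038400 = 0.003840
P(Fallback branch lost) [OR] = 1 − (1−0.07) × (1−0.06) × (1−0.33) × (1−0.27) = 0.572429
P(Autonomous vehicle fails to stop) [OR] = 1 − (1−0.320853) × (1−0.003840) × (1−0.572429) × (1−0.38) = 0.820654
Rounded to 4 decimal places: P(Autonomous vehicle fails to stop) ≈ 0.8207.

0.8207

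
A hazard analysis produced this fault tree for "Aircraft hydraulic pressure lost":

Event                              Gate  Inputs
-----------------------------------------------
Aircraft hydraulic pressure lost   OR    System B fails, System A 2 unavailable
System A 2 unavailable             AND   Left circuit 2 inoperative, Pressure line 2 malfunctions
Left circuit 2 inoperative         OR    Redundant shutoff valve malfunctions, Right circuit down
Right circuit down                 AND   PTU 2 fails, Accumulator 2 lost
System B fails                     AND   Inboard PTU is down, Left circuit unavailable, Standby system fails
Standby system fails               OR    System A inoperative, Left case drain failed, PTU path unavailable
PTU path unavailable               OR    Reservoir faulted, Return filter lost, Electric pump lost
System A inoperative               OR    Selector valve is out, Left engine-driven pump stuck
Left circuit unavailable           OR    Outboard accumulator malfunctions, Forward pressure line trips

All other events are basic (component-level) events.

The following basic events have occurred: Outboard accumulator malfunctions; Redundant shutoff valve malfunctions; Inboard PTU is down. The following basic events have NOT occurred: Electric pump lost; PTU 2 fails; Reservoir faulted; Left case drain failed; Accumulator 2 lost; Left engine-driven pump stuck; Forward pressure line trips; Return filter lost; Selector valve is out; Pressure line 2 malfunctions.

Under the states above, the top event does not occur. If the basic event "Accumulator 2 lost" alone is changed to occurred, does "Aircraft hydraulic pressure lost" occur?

No

Counterfactual: set "Accumulator 2 lost" to occurred.
Left circuit unavailable [OR]: Outboard accumulator malfunctions=occurs, Forward pressure line trips=not → at least one input occurs → occurs.
System A inoperative [OR]: Selector valve is out=not, Left engine-driven pump stuck=not → no input occurs → does not occur.
PTU path unavailable [OR]: Reservoir faulted=not, Return filter lost=not, Electric pump lost=not → no input occurs → does not occur.
Standby system fails [OR]: System A inoperative=not, Left case drain failed=not, PTU path unavailable=not → no input occurs → does not occur.
System B fails [AND]: Inboard PTU is down=occurs, Left circuit unavailable=occurs, Standby system fails=not → not all inputs occur → does not occur.
Right circuit down [AND]: PTU 2 fails=not, Accumulator 2 lost=occurs → not all inputs occur → does not occur.
Left circuit 2 inoperative [OR]: Redundant shutoff valve malfunctions=occurs, Right circuit down=not → at least one input occurs → occurs.
System A 2 unavailable [AND]: Left circuit 2 inoperative=occurs, Pressure line 2 malfunctions=not → not all inputs occur → does not occur.
Aircraft hydraulic pressure lost [OR]: System B fails=not, System A 2 unavailable=not → no input occurs → does not occur.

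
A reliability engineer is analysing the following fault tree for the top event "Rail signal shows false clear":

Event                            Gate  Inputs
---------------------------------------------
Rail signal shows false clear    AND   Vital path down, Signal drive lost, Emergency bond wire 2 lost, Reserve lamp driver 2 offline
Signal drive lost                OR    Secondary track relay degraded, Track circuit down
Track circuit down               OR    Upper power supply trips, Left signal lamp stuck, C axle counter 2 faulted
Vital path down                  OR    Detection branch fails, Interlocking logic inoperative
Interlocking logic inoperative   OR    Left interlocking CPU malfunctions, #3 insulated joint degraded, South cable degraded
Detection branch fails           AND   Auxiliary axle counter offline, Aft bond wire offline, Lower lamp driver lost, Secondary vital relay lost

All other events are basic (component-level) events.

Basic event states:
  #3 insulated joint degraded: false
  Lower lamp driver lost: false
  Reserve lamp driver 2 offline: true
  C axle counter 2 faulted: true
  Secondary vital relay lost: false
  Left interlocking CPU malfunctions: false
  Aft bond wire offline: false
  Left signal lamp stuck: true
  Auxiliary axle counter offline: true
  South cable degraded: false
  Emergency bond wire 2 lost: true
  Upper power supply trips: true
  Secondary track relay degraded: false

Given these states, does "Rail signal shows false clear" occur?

No

Detection branch fails [AND]: Auxiliary axle counter offline=occurs, Aft bond wire offline=not, Lower lamp driver lost=not, Secondary vital relay lost=not → not all inputs occur → does not occur.
Interlocking logic inoperative [OR]: Left interlocking CPU malfunctions=not, #3 insulated joint degraded=not, South cable degraded=not → no input occurs → does not occur.
Vital path down [OR]: Detection branch fails=not, Interlocking logic inoperative=not → no input occurs → does not occur.
Track circuit down [OR]: Upper power supply trips=occurs, Left signal lamp stuck=occurs, C axle counter 2 faulted=occurs → at least one input occurs → occurs.
Signal drive lost [OR]: Secondary track relay degraded=not, Track circuit down=occurs → at least one input occurs → occurs.
Rail signal shows false clear [AND]: Vital path down=not, Signal drive lost=occurs, Emergency bond wire 2 lost=occurs, Reserve lamp driver 2 offline=occurs → not all inputs occur → does not occur.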